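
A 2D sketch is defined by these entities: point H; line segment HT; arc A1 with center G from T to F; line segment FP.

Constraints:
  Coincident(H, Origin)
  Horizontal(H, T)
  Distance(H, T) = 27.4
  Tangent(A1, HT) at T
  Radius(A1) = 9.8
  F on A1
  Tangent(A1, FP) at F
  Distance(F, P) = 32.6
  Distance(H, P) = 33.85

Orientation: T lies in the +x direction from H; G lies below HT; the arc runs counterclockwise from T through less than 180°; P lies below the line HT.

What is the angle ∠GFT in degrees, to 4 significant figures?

59.33°

H is at the origin; HT is horizontal with |HT| = 27.4 and T on the +x side, so T = (27.40, 0.000). Since A1 is tangent to HT there, GT ⟂ HT, so G = T + (0, -9.8) = (27.40, -9.800). Since GF ⟂ FP (tangency), |GP| = √(9.8² + 32.6²) = 34.04 regardless of where F sits on A1. So P lies on both circle(H, 33.85) and circle(G, 34.04); the below-HT intersection is P = (3.162, -33.70). F is the foot of the tangent from P: F = (18.80, -5.099).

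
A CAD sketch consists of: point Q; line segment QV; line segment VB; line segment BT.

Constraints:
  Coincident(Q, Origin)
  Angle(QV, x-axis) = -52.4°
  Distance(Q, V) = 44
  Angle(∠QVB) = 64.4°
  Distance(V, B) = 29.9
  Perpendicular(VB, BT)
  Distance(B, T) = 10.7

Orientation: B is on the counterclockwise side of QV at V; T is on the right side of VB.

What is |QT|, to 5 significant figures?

51.544

Q is at the origin; QV runs at -52.4° with length 44.0, so V = 44.0·(cos -52.4°, sin -52.4°) = (26.846, -34.861). ∠QVB = 64.4°, so VB runs at -52.4° + (180° − 64.4°) = 63.200° from the x-axis; with |VB| = 29.9, B = V + 29.9·(cos 63.200°, sin 63.200°) = (40.328, -8.1724). VB is perpendicular to BT; with |BT| = 10.7 on the right of VB, T = B + 10.7·(0.89259, -0.45088) = (49.878, -12.997). Then |QT| = |T − Q| = 51.544.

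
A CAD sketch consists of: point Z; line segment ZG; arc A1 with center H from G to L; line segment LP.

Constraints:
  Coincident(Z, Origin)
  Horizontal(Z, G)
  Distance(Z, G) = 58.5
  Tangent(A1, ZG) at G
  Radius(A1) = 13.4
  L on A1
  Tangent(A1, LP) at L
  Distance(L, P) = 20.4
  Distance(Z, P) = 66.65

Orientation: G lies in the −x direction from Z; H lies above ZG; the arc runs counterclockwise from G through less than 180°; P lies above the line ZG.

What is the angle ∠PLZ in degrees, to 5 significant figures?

137.58°

Z is at the origin; Z and G share the same y with |ZG| = 58.5 and G on the −x side, so G = (-58.500, 0.0000). A1 meets ZG tangentially, so HG is at right angles to ZG, so H = G + (0, 13.4) = (-58.500, 13.400). Since HL ⟂ LP (tangency), |HP| = √(13.4² + 20.4²) = 24.407 regardless of where L sits on A1. So P lies on both circle(Z, 66.65) and circle(H, 24.407); the above-ZG intersection is P = (-55.057, 37.563). L is the foot of the tangent from P: L = (-46.374, 19.103).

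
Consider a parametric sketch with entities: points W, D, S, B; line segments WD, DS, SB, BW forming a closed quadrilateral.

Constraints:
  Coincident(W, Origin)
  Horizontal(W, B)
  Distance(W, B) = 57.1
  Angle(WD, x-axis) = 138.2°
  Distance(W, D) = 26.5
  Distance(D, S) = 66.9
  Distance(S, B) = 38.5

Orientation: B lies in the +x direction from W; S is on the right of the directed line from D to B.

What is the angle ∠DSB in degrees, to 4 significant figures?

92.90°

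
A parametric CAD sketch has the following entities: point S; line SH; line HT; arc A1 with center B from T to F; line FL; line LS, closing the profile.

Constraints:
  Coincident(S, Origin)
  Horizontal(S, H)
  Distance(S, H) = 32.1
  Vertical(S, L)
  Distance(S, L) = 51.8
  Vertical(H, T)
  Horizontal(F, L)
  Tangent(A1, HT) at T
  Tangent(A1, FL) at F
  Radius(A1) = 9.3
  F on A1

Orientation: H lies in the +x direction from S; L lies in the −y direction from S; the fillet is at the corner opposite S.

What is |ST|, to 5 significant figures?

53.260

S is at the origin; S and H share the same y with |SH| = 32.1 and H on the +x side, so H = (32.100, 0.0000). S and L share the same x with |SL| = 51.8 and L on the −y side, so L = (0.0000, -51.800). The virtual corner opposite S is at (32.100, -51.800). The tangent condition forces BT to be normal to HT and since A1 is tangent to FL there, BF ⟂ FL, with radius 9.3, so the center B sits 9.3 in from both sides at B = (22.800, -42.500). That places the tangent points at T = (32.100, -42.500) on HT and F = (22.800, -51.800) on FL. Then |ST| = |T − S| = 53.260.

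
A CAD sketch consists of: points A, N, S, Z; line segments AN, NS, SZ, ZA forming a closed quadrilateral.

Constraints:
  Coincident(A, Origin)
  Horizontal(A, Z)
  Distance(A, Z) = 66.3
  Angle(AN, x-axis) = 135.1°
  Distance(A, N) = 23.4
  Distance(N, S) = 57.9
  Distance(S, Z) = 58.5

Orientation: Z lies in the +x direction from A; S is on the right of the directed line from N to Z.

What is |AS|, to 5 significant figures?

35.103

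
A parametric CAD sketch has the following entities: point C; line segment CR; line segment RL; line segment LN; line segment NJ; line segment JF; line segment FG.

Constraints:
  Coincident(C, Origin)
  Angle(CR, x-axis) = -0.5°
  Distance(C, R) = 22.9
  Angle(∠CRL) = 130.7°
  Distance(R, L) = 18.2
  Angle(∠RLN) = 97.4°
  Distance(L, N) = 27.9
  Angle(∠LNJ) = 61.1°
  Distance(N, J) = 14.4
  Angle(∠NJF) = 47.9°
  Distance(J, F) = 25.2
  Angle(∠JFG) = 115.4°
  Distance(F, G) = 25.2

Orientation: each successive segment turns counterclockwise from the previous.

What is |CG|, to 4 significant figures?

66.37

∠NJF = 47.9° gives JF at 22.40° from the x-axis; with |JF| = 25.2, F = (34.88, 30.47). ∠JFG = 115.4° gives FG at 87.00° from the x-axis; with |FG| = 25.2, G = (36.20, 55.63). Then |CG| = |G − C| = 66.37.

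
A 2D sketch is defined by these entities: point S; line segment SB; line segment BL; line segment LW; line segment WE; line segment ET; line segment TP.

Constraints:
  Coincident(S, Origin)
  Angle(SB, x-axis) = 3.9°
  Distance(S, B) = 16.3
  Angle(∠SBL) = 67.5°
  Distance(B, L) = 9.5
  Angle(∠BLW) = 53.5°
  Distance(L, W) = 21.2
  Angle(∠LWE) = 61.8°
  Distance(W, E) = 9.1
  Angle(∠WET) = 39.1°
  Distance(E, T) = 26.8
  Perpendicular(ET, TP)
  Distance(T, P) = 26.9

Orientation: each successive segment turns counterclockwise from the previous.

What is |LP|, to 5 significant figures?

44.828

∠WET = 39.1° gives ET at 142.00° from the x-axis; with |ET| = 26.8, T = (-9.6397, 7.4198). ET ⟂ TP, so TP runs at -128.00°; with |TP| = 26.9, P = (-26.201, -13.778). Then |LP| = |P − L| = 44.828.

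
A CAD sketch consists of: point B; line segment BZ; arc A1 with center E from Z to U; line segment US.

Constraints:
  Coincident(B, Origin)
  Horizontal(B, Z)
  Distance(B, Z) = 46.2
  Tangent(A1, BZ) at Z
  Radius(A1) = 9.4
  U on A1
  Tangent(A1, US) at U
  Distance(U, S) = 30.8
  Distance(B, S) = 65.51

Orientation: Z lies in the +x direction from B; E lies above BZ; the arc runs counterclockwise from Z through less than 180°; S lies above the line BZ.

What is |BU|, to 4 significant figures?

56.54

B is at the origin; B and Z share the same y with |BZ| = 46.2 and Z on the +x side, so Z = (46.20, 0.000). The tangent condition forces EZ to be normal to BZ, so E = Z + (0, 9.4) = (46.20, 9.400). Since EU ⟂ US (tangency), |ES| = √(9.4² + 30.8²) = 32.20 regardless of where U sits on A1. So S lies on both circle(B, 65.51) and circle(E, 32.20); the above-BZ intersection is S = (50.88, 41.26). U is the foot of the tangent from S: U = (55.49, 10.81).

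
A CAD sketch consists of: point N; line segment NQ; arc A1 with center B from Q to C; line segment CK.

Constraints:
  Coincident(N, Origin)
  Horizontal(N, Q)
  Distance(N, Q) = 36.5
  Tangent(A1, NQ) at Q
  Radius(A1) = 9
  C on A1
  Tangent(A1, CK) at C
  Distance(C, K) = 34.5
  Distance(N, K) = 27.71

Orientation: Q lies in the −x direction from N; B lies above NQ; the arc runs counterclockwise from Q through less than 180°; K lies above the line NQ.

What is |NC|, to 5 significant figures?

30.238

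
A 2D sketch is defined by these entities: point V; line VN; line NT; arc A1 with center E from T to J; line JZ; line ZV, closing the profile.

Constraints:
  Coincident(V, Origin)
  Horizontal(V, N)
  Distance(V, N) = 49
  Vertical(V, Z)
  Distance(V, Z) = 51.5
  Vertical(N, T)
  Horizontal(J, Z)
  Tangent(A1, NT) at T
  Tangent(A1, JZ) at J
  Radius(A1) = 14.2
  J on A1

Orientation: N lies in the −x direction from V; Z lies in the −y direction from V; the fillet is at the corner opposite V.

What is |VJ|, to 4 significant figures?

62.16

The virtual corner opposite V is at (-49.00, -51.50). A1 meets NT tangentially, so ET is at right angles to NT and A1 meets JZ tangentially, so EJ is at right angles to JZ, with radius 14.2, so the center E sits 14.2 in from both sides at E = (-34.80, -37.30). That places the tangent points at T = (-49.00, -37.30) on NT and J = (-34.80, -51.50) on JZ. Then |VJ| = |J − V| = 62.16.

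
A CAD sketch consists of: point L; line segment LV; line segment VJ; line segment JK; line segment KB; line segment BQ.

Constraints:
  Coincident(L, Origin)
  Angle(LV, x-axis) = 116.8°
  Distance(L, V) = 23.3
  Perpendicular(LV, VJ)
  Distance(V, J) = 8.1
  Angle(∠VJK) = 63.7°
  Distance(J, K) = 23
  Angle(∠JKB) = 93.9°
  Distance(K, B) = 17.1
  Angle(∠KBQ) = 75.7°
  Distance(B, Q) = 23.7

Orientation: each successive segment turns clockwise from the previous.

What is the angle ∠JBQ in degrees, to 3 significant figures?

24.8°

L is at the origin; LV runs at 116.8° with length 23.3, so V = (-10.5, 20.8). The perpendicularity gives VJ at right angles to LV, so VJ runs at 26.8°; with |VJ| = 8.1, J = (-3.28, 24.4). ∠VJK = 63.7° gives JK at -89.5° from the x-axis; with |JK| = 23.0, K = (-3.07, 1.45). ∠JKB = 93.9° gives KB at -176° from the x-axis; with |KB| = 17.1, B = (-20.1, 0.138). ∠KBQ = 75.7° gives BQ at 80.1° from the x-axis; with |BQ| = 23.7, Q = (-16.0, 23.5). Then cos ∠JBQ = BJ·BQ / (|BJ||BQ|), giving 24.8°.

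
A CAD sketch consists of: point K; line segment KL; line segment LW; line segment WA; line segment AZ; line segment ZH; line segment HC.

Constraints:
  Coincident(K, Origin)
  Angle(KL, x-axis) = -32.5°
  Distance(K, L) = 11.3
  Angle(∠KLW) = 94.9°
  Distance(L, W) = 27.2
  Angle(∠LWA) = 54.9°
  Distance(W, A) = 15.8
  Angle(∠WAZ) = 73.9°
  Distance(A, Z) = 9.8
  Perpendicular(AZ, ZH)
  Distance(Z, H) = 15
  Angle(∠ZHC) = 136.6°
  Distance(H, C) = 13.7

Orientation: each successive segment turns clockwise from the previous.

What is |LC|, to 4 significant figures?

37.44

K is at the origin; KL runs at -32.5° with length 11.3, so L = (9.530, -6.071). ∠KLW = 94.9° gives LW at -117.6° from the x-axis; with |LW| = 27.2, W = (-3.071, -30.18). ∠LWA = 54.9° gives WA at 117.3° from the x-axis; with |WA| = 15.8, A = (-10.32, -16.14). ∠WAZ = 73.9° gives AZ at 11.20° from the x-axis; with |AZ| = 9.8, Z = (-0.7046, -14.23). The perpendicularity gives ZH at right angles to AZ, so ZH runs at -78.80°; with |ZH| = 15.0, H = (2.209, -28.95). ∠ZHC = 136.6° gives HC at -122.2° from the x-axis; with |HC| = 13.7, C = (-5.092, -40.54). Then |LC| = |C − L| = 37.44.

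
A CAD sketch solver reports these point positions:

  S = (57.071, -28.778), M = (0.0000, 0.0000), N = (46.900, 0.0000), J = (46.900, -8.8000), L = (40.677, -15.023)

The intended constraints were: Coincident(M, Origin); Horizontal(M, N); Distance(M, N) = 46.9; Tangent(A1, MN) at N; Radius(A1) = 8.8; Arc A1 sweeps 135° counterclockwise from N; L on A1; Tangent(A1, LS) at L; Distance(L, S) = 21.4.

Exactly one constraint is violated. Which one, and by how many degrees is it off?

Tangent(A1, LS) at L — off by 5.00°.

M = (0.00, 0.00) ✓; M.y = 0.00, N.y = 0.00 ✓; |MN| = 46.90 ✓; ∠(JN, NM) = 90.00° ✓; |JN| = 8.800 ✓; bearing(J→L) − bearing(J→N) = 135.0° ✓; |JL| = 8.801 ✓; ∠(JL, LS) = 85.00° ✗; |LS| = 21.40 ✓.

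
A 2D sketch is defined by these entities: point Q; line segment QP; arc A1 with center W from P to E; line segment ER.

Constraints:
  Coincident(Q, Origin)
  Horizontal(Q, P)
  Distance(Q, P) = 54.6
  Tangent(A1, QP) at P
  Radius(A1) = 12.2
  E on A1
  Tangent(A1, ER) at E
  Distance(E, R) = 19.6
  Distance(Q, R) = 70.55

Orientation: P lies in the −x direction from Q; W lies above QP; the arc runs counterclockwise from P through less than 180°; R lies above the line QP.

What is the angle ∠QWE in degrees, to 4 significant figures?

62.48°

Q is at the origin; QP is horizontal with |QP| = 54.6 and P on the −x side, so P = (-54.60, 0.000). Since A1 is tangent to QP there, WP ⟂ QP, so W = P + (0, 12.2) = (-54.60, 12.20). Since WE ⟂ ER (tangency), |WR| = √(12.2² + 19.6²) = 23.09 regardless of where E sits on A1. So R lies on both circle(Q, 70.55) and circle(W, 23.09); the above-QP intersection is R = (-61.73, 34.16). E is the foot of the tangent from R: E = (-46.74, 21.53).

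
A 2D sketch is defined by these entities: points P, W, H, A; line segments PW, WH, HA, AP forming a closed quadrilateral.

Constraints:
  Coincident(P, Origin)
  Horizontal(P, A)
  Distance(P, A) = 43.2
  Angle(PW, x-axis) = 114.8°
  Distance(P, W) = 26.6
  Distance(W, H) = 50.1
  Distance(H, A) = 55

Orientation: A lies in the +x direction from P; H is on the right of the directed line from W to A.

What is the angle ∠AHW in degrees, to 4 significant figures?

68.75°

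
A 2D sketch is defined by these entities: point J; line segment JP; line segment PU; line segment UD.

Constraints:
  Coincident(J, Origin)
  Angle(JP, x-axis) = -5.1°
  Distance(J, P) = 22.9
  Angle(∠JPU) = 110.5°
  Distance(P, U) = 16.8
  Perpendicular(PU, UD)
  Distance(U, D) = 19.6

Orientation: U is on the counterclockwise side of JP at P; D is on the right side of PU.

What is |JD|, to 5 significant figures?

47.970

J is at the origin; JP runs at -5.1° with length 22.9, so P = 22.9·(cos -5.1°, sin -5.1°) = (22.809, -2.0357). ∠JPU = 110.5°, so PU runs at -5.1° + (180° − 110.5°) = 64.400° from the x-axis; with |PU| = 16.8, U = P + 16.8·(cos 64.400°, sin 64.400°) = (30.068, 13.115). The perpendicularity gives UD at right angles to PU; with |UD| = 19.6 on the right of PU, D = U + 19.6·(0.90183, -0.43209) = (47.744, 4.6462). Then |JD| = |D − J| = 47.970.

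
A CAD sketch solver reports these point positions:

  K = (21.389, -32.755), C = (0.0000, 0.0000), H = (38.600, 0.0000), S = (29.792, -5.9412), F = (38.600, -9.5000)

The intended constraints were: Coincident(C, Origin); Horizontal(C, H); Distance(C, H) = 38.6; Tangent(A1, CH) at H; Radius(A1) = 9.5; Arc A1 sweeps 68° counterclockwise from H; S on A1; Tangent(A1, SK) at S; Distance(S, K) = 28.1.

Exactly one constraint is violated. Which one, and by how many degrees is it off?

Tangent(A1, SK) at S — off by 4.60°.

C = (0.00, 0.00) ✓; C.y = 0.00, H.y = 0.00 ✓; |CH| = 38.60 ✓; ∠(FH, HC) = 90.00° ✓; |FH| = 9.500 ✓; bearing(F→S) − bearing(F→H) = 68.00° ✓; |FS| = 9.500 ✓; ∠(FS, SK) = 85.40° ✗; |SK| = 28.10 ✓.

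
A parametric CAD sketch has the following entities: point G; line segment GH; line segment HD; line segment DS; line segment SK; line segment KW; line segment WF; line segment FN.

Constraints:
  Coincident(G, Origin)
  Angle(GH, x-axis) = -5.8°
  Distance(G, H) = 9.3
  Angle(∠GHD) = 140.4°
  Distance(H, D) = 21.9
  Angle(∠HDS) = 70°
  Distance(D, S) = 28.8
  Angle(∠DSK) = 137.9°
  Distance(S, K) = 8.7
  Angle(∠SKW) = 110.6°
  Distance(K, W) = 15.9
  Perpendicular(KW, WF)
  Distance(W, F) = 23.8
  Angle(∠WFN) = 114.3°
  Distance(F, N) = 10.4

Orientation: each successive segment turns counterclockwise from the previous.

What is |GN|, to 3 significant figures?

25.3

KW ⟂ WF, so WF runs at -14.7°; with |WF| = 23.8, F = (14.5, 5.94). ∠WFN = 114.3° gives FN at 51.0° from the x-axis; with |FN| = 10.4, N = (21.1, 14.0). Then |GN| = |N − G| = 25.3.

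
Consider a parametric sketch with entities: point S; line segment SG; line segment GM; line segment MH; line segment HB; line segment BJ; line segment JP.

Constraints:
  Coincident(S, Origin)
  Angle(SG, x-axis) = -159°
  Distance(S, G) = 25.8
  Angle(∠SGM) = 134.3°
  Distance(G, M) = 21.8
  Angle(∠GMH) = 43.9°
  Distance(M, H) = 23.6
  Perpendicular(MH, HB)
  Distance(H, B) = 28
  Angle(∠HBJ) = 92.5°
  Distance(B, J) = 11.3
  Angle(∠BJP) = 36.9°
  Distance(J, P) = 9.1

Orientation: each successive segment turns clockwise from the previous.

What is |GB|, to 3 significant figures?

15.1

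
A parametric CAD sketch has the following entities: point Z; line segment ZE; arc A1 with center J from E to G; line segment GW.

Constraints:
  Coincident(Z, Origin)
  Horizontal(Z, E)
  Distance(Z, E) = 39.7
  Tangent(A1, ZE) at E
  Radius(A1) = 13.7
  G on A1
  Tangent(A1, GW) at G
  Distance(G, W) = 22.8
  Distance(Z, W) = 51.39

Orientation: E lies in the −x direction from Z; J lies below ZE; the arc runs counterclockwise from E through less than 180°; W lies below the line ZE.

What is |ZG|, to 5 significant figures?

54.589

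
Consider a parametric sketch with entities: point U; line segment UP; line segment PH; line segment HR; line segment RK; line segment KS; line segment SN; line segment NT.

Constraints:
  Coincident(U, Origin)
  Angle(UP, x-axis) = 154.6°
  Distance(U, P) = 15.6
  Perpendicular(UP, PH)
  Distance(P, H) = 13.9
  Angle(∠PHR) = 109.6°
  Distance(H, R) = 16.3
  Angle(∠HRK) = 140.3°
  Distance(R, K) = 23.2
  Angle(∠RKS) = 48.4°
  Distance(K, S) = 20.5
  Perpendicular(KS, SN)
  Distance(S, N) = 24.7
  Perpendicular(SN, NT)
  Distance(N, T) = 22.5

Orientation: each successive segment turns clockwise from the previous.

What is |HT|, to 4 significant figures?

33.87

KS ⟂ SN, so SN runs at 92.90°; with |SN| = 24.7, N = (2.624, 24.68). SN is perpendicular to NT, so NT runs at 2.900°; with |NT| = 22.5, T = (25.10, 25.82). Then |HT| = |T − H| = 33.87.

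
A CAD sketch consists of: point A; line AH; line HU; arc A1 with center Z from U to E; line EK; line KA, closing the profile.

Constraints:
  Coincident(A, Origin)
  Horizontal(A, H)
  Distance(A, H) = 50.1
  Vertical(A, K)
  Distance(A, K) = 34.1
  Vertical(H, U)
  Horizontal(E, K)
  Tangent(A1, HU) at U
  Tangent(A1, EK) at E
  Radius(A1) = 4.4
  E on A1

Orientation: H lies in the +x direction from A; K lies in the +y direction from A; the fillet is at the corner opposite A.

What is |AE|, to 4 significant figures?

57.02

A is at the origin; AH is horizontal with |AH| = 50.1 and H on the +x side, so H = (50.10, 0.000). AK is vertical with |AK| = 34.1 and K on the +y side, so K = (0.000, 34.10). The virtual corner opposite A is at (50.10, 34.10). Tangency of A1 to HU means the radius ZU is perpendicular to HU and since A1 is tangent to EK there, ZE ⟂ EK, with radius 4.4, so the center Z sits 4.4 in from both sides at Z = (45.70, 29.70). That places the tangent points at U = (50.10, 29.70) on HU and E = (45.70, 34.10) on EK. Then |AE| = |E − A| = 57.02.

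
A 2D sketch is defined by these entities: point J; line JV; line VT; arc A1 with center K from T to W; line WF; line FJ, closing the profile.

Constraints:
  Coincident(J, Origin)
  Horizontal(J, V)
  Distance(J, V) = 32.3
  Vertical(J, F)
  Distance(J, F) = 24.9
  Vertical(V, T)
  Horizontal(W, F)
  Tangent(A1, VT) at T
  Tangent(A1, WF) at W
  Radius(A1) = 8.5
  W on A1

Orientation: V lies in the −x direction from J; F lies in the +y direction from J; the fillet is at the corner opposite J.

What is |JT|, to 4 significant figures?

36.22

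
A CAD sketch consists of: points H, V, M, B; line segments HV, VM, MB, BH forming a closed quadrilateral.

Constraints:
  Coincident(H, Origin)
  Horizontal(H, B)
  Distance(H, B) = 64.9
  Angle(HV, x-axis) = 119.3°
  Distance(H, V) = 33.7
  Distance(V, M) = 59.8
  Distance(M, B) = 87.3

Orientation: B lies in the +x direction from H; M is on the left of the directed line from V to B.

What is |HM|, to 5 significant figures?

78.634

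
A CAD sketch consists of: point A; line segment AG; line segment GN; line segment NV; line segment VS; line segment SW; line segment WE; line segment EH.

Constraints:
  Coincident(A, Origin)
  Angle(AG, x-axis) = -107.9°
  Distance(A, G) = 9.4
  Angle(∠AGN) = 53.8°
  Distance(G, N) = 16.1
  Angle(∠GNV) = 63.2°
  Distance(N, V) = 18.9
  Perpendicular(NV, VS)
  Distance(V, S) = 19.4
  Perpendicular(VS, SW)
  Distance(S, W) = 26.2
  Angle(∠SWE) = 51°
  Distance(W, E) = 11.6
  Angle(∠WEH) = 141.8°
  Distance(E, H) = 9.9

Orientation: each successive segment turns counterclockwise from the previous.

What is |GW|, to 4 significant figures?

15.40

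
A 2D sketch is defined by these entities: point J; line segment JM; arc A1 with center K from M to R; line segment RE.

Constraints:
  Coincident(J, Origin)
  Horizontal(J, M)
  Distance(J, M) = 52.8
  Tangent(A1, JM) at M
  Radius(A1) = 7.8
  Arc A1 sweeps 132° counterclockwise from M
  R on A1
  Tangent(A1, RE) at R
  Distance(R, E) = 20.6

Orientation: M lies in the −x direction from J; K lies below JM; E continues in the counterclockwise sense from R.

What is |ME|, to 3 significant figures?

29.4

J is at the origin; J and M share the same y with |JM| = 52.8 and M on the −x side, so M = (-52.8, 0.00). Since A1 is tangent to JM there, KM ⟂ JM, so K = M + (0, -7.8) = (-52.8, -7.80). On A1, M sits at bearing 90° from K; a 132° counterclockwise sweep puts R at bearing 222°, so R = K + 7.8·(cos 222°, sin 222°) = (-58.6, -13.0). A1 meets RE tangentially, so KR is at right angles to RE, so RE runs along (−sin 222°, cos 222°); with |RE| = 20.6, E = (-44.8, -28.3). Then |ME| = |E − M| = 29.4.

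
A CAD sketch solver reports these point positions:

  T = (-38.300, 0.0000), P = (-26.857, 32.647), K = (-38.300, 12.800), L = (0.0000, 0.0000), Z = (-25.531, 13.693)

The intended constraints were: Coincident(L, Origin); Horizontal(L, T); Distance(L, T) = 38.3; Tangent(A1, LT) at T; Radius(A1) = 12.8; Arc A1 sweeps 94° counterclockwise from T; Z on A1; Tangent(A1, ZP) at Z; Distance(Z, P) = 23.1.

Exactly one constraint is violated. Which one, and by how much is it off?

Distance(Z, P) = 23.1 — off by 4.10.

L = (0.00, 0.00) ✓; L.y = 0.00, T.y = 0.00 ✓; |LT| = 38.30 ✓; ∠(KT, TL) = 90.00° ✓; |KT| = 12.80 ✓; bearing(K→Z) − bearing(K→T) = 94.00° ✓; |KZ| = 12.80 ✓; ∠(KZ, ZP) = 90.00° ✓; |ZP| = 19.00 ✗.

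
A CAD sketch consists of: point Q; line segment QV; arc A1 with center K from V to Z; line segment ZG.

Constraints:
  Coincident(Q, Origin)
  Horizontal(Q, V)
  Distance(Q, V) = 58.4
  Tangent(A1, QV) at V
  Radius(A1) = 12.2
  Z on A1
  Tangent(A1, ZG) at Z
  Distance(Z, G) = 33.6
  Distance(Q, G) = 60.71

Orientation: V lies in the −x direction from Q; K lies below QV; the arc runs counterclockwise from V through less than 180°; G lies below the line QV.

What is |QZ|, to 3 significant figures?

69.9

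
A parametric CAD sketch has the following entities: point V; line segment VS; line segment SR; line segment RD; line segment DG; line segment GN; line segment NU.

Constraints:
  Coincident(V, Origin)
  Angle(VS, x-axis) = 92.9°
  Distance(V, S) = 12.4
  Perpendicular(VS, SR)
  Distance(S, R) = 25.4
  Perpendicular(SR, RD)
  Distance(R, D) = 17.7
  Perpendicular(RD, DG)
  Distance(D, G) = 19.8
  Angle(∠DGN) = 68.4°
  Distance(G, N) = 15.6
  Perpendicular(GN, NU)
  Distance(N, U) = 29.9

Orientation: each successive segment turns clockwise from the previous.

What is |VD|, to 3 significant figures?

25.9

V is at the origin; VS runs at 92.9° with length 12.4, so S = (-0.627, 12.4). VS is perpendicular to SR, so SR runs at 2.90°; with |SR| = 25.4, R = (24.7, 13.7). The perpendicularity gives RD at right angles to SR, so RD runs at -87.1°; with |RD| = 17.7, D = (25.6, -4.01). Then |VD| = |D − V| = 25.9.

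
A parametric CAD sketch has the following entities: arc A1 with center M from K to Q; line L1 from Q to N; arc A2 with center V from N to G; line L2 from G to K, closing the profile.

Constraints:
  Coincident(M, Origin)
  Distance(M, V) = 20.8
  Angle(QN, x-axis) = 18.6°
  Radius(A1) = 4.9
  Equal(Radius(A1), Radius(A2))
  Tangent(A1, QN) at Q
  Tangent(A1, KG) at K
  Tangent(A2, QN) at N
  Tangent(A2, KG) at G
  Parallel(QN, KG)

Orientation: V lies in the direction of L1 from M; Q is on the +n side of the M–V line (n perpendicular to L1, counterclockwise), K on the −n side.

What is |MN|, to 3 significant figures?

21.4

Tangency of A1 to both parallel lines with radius 4.9 puts Q and K at M ± 4.9·n: Q = (-1.56, 4.64), K = (1.56, -4.64). Equal radii place N and G the same way about V: N = V + 4.9·n = (18.2, 11.3), G = V − 4.9·n = (21.3, 1.99). Then |MN| = |N − M| = 21.4.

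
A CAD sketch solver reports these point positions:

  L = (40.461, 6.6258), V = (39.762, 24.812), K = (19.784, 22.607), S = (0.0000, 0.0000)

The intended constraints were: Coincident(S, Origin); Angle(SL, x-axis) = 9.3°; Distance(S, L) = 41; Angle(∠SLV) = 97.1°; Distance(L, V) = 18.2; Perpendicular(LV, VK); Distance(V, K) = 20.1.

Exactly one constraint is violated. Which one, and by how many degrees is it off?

Perpendicular(LV, VK) — off by 4.10°.

S = (0.00, 0.00) ✓; SL at 9.300° ✓; |SL| = 41.00 ✓; ∠SLV = 97.10° ✓; |LV| = 18.20 ✓; ∠(LV, VK) = 94.10° ✗; |VK| = 20.10 ✓.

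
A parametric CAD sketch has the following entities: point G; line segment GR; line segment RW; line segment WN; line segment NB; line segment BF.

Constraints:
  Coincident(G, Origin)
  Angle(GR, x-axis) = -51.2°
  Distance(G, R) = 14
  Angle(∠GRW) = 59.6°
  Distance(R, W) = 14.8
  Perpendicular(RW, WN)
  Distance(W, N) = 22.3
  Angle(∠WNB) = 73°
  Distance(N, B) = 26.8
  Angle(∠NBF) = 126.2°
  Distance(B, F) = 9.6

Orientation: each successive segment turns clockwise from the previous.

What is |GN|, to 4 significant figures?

12.81

G is at the origin; GR runs at -51.2° with length 14.0, so R = (8.772, -10.91). ∠GRW = 59.6° gives RW at -171.6° from the x-axis; with |RW| = 14.8, W = (-5.869, -13.07). RW is perpendicular to WN, so WN runs at 98.40°; with |WN| = 22.3, N = (-9.126, 8.988). Then |GN| = |N − G| = 12.81.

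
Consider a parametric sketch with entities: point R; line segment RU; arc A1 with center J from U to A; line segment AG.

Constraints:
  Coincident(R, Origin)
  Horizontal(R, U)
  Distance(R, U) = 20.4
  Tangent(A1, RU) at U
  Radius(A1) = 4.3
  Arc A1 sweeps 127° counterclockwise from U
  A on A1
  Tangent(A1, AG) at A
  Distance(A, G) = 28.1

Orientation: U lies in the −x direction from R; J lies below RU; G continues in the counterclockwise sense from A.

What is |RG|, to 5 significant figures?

30.135

R is at the origin; RU is horizontal with |RU| = 20.4 and U on the −x side, so U = (-20.400, 0.0000). Tangency of A1 to RU means the radius JU is perpendicular to RU, so J = U + (0, -4.3) = (-20.400, -4.3000). On A1, U sits at bearing 90° from J; a 127° counterclockwise sweep puts A at bearing 217°, so A = J + 4.3·(cos 217°, sin 217°) = (-23.834, -6.8878). Since A1 is tangent to AG there, JA ⟂ AG, so AG runs along (−sin 217°, cos 217°); with |AG| = 28.1, G = (-6.9231, -29.329). Then |RG| = |G − R| = 30.135.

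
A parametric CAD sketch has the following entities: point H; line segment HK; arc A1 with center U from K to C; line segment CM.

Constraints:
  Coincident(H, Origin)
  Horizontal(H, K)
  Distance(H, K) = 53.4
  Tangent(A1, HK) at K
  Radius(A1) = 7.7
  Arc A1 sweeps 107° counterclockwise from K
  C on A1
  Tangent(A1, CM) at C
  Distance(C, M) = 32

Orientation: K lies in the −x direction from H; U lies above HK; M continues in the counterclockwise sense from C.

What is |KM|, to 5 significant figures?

40.602

H is at the origin; H and K share the same y with |HK| = 53.4 and K on the −x side, so K = (-53.400, 0.0000). A1 meets HK tangentially, so UK is at right angles to HK, so U = K + (0, 7.7) = (-53.400, 7.7000). On A1, K sits at bearing -90° from U; a 107° counterclockwise sweep puts C at bearing 17°, so C = U + 7.7·(cos 17°, sin 17°) = (-46.036, 9.9513). Tangency of A1 to CM means the radius UC is perpendicular to CM, so CM runs along (−sin 17°, cos 17°); with |CM| = 32.0, M = (-55.392, 40.553). Then |KM| = |M − K| = 40.602.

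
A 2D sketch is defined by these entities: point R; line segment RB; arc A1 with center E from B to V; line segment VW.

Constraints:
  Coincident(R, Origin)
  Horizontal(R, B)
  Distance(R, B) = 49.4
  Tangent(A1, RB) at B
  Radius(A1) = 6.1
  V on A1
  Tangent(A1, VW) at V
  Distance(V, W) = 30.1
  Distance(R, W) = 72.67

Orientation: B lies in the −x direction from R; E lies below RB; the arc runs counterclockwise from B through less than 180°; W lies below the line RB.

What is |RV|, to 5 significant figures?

55.322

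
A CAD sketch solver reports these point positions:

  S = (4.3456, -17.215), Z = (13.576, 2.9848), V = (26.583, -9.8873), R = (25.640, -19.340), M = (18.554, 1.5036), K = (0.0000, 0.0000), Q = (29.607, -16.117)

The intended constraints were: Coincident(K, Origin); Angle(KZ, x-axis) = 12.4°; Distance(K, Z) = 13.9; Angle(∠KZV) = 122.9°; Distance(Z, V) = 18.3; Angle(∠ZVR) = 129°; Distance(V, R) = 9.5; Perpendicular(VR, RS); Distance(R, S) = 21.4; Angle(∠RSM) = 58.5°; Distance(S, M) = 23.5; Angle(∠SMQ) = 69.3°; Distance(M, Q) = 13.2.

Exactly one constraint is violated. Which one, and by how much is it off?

Distance(M, Q) = 13.2 — off by 7.60.

K = (0.00, 0.00) ✓; KZ at 12.40° ✓; |KZ| = 13.90 ✓; ∠KZV = 122.9° ✓; |ZV| = 18.30 ✓; ∠ZVR = 129.0° ✓; |VR| = 9.500 ✓; ∠(VR, RS) = 90.00° ✓; |RS| = 21.40 ✓; ∠RSM = 58.50° ✓; |SM| = 23.50 ✓; ∠SMQ = 69.30° ✓; |MQ| = 20.80 ✗.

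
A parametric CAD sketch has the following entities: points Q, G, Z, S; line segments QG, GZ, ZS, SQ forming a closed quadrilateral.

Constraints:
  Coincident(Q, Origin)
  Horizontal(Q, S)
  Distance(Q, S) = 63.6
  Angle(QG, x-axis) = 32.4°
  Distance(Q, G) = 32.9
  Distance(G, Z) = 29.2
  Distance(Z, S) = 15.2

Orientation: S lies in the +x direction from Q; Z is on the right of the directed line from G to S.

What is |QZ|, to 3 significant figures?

48.7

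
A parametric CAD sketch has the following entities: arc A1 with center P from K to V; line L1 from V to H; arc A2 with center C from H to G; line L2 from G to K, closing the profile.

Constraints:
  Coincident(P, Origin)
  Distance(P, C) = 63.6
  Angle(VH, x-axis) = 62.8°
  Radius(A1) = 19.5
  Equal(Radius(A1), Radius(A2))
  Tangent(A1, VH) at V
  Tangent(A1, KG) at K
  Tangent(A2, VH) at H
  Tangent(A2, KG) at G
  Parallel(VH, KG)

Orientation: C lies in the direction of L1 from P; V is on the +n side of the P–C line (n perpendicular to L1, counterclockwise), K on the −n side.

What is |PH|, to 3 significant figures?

66.5

Tangency of A1 to both parallel lines with radius 19.5 puts V and K at P ± 19.5·n: V = (-17.3, 8.91), K = (17.3, -8.91). Equal radii place H and G the same way about C: H = C + 19.5·n = (11.7, 65.5), G = C − 19.5·n = (46.4, 47.7). Then |PH| = |H − P| = 66.5.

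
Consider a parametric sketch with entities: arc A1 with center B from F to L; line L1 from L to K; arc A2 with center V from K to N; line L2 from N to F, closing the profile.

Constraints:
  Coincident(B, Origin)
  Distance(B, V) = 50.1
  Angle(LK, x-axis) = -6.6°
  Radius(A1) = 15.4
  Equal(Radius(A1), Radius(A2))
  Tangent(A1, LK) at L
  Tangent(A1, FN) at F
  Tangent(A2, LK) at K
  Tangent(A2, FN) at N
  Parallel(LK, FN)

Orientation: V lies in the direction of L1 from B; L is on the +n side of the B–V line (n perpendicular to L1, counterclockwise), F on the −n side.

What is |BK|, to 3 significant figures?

52.4

Tangency of A1 to both parallel lines with radius 15.4 puts L and F at B ± 15.4·n: L = (1.77, 15.3), F = (-1.77, -15.3). Equal radii place K and N the same way about V: K = V + 15.4·n = (51.5, 9.54), N = V − 15.4·n = (48.0, -21.1). Then |BK| = |K − B| = 52.4.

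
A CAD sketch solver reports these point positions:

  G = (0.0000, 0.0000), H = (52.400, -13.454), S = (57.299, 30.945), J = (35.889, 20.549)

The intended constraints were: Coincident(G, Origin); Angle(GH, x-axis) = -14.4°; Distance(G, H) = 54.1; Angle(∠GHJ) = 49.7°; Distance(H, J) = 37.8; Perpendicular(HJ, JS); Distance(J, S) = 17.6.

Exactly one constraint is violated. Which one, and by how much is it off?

Distance(J, S) = 17.6 — off by 6.20.

G = (0.00, 0.00) ✓; GH at -14.40° ✓; |GH| = 54.10 ✓; ∠GHJ = 49.70° ✓; |HJ| = 37.80 ✓; ∠(HJ, JS) = 90.00° ✓; |JS| = 23.80 ✗.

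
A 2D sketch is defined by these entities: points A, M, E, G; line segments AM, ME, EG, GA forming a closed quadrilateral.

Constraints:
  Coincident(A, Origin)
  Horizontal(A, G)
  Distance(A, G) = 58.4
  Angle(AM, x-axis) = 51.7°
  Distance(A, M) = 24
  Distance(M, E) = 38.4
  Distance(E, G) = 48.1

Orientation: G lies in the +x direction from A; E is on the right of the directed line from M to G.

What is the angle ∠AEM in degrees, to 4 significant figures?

37.09°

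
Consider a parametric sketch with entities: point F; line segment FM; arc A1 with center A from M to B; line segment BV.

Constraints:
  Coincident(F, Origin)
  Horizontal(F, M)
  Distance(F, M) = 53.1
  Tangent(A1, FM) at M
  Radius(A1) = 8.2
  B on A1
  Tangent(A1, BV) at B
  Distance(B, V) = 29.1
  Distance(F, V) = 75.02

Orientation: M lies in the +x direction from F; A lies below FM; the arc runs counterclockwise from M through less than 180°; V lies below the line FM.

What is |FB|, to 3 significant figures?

48.9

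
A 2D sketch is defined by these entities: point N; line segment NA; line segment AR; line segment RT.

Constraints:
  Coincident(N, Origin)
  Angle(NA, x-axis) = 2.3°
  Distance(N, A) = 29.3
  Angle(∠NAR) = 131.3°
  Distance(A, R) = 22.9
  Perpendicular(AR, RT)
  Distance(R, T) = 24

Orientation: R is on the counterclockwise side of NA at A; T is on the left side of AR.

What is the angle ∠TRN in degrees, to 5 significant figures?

62.474°

N is at the origin; NA runs at 2.3° with length 29.3, so A = 29.3·(cos 2.3°, sin 2.3°) = (29.276, 1.1759). ∠NAR = 131.3°, so AR runs at 2.3° + (180° − 131.3°) = 51.000° from the x-axis; with |AR| = 22.9, R = A + 22.9·(cos 51.000°, sin 51.000°) = (43.688, 18.973). AR ⟂ RT; with |RT| = 24.0 on the left of AR, T = R + 24.0·(-0.77715, 0.62932) = (25.036, 34.076). Then cos ∠TRN = RT·RN / (|RT||RN|), giving 62.474°.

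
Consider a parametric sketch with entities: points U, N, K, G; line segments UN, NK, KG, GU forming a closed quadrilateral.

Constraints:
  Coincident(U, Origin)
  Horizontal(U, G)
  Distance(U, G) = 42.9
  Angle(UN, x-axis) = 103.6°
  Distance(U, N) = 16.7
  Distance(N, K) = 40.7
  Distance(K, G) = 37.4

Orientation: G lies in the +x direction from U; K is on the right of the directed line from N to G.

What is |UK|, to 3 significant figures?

24.4

Checks: |NK| = 40.70 ✓; |KG| = 37.40 ✓.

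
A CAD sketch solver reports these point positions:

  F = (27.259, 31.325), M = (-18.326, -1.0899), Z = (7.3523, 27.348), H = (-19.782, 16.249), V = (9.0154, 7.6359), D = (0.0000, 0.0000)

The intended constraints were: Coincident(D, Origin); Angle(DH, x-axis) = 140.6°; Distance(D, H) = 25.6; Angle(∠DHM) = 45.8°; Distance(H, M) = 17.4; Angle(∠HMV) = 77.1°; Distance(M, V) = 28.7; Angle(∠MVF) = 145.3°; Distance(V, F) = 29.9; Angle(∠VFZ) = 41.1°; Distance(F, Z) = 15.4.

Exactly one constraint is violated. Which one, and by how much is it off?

Distance(F, Z) = 15.4 — off by 4.90.

D = (0.00, 0.00) ✓; DH at 140.6° ✓; |DH| = 25.60 ✓; ∠DHM = 45.80° ✓; |HM| = 17.40 ✓; ∠HMV = 77.10° ✓; |MV| = 28.70 ✓; ∠MVF = 145.3° ✓; |VF| = 29.90 ✓; ∠VFZ = 41.10° ✓; |FZ| = 20.30 ✗.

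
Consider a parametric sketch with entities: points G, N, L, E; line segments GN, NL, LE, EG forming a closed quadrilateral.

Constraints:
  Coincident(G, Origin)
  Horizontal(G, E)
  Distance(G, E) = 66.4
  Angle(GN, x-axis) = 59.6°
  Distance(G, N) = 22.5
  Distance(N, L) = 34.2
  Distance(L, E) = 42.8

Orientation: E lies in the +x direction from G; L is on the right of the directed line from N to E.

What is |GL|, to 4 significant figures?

27.91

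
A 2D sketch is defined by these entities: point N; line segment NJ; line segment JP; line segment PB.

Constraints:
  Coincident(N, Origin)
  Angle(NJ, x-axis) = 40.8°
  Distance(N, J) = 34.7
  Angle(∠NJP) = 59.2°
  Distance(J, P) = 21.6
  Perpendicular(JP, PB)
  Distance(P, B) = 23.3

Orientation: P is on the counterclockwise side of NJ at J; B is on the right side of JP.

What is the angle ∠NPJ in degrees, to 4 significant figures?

82.67°

N is at the origin; NJ runs at 40.8° with length 34.7, so J = 34.7·(cos 40.8°, sin 40.8°) = (26.27, 22.67). ∠NJP = 59.2°, so JP runs at 40.8° + (180° − 59.2°) = 161.6° from the x-axis; with |JP| = 21.6, P = J + 21.6·(cos 161.6°, sin 161.6°) = (5.772, 29.49). Then cos ∠NPJ = PN·PJ / (|PN||PJ|), giving 82.67°.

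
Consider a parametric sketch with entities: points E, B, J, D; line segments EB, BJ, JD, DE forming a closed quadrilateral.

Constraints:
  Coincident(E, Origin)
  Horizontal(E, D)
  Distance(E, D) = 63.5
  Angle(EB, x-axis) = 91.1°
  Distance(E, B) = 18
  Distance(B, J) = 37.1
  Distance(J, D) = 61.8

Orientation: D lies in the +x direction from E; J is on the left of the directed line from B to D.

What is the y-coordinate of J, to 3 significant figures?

46.8

Checks: |BJ| = 37.10 ✓; |JD| = 61.80 ✓.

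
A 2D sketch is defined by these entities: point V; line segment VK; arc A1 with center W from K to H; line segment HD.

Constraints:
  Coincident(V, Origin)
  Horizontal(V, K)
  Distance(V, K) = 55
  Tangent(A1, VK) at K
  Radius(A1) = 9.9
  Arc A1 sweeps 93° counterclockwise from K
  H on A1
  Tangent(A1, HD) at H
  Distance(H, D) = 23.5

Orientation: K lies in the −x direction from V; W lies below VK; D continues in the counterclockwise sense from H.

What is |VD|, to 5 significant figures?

72.114

V is at the origin; VK is horizontal with |VK| = 55.0 and K on the −x side, so K = (-55.000, 0.0000). A1 meets VK tangentially, so WK is at right angles to VK, so W = K + (0, -9.9) = (-55.000, -9.9000). On A1, K sits at bearing 90° from W; a 93° counterclockwise sweep puts H at bearing 183°, so H = W + 9.9·(cos 183°, sin 183°) = (-64.886, -10.418). Since A1 is tangent to HD there, WH ⟂ HD, so HD runs along (−sin 183°, cos 183°); with |HD| = 23.5, D = (-63.657, -33.886). Then |VD| = |D − V| = 72.114.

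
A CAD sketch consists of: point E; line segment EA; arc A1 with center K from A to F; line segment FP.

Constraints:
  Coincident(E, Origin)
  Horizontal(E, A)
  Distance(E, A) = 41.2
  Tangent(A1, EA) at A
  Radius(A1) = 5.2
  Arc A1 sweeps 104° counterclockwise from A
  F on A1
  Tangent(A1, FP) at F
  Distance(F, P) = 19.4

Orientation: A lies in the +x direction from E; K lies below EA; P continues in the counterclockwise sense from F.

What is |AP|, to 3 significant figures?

25.3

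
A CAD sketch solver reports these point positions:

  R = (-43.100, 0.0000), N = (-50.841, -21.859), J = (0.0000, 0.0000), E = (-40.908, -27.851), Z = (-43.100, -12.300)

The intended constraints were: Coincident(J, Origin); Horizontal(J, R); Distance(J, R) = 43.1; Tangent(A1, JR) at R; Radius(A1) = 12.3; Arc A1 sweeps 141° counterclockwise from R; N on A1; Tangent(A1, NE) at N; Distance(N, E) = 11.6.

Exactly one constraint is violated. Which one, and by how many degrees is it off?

Tangent(A1, NE) at N — off by 7.90°.

J = (0.00, 0.00) ✓; J.y = 0.00, R.y = 0.00 ✓; |JR| = 43.10 ✓; ∠(ZR, RJ) = 90.00° ✓; |ZR| = 12.30 ✓; bearing(Z→N) − bearing(Z→R) = 141.0° ✓; |ZN| = 12.30 ✓; ∠(ZN, NE) = 82.10° ✗; |NE| = 11.60 ✓.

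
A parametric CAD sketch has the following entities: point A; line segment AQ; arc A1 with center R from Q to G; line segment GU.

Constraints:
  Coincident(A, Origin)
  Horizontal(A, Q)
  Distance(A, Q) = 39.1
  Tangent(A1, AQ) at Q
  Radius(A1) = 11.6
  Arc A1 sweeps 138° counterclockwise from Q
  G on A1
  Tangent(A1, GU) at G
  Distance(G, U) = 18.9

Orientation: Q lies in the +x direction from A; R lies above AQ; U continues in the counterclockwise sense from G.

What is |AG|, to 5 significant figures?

51.038

A is at the origin; AQ is horizontal with |AQ| = 39.1 and Q on the +x side, so Q = (39.100, 0.0000). Tangency of A1 to AQ means the radius RQ is perpendicular to AQ, so R = Q + (0, 11.6) = (39.100, 11.600). On A1, Q sits at bearing -90° from R; a 138° counterclockwise sweep puts G at bearing 48°, so G = R + 11.6·(cos 48°, sin 48°) = (46.862, 20.220). Then |AG| = |G − A| = 51.038.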